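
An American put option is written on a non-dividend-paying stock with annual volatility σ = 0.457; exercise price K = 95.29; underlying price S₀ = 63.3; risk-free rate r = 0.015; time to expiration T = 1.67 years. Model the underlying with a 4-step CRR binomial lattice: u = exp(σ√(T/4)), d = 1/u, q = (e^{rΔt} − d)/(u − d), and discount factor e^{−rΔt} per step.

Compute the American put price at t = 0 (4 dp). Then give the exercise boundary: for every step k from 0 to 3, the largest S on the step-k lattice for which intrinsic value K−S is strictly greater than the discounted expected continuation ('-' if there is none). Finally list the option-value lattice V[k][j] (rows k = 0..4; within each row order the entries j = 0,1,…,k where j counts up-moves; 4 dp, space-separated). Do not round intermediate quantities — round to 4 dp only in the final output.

price = 37.5985
boundary = - - 35.0688 47.1153
tree:
37.5985
48.7646 23.7645
60.2212 34.7171 10.0067
69.1877 48.1747 17.8918 0.0000
75.8616 60.2212 31.9900 0.0000 0.0000

Δt=0.41750  u=1.34351  d=0.74432  q=0.43719  discount=0.99376
step 4 (expiry): payoffs max(K−S,0) = 75.8616 60.2212 31.9900 0.0000 0.0000
step 3: (k=3,j=0): S=26.1023, (K−S)⁺=69.1877, hold=68.5928 ⇒ V=69.1877 exercise | (k=3,j=1): S=47.1153, (K−S)⁺=48.1747, hold=47.5798 ⇒ V=48.1747 exercise | (k=3,j=2): S=85.0443, (K−S)⁺=10.2457, hold=17.8918 ⇒ V=17.8918 continue | (k=3,j=3): S=153.5071, (K−S)⁺=0.0000, hold=0.0000 ⇒ V=0.0000 continue  boundary S*=47.1153
step 2: (k=2,j=0): S=35.0688, (K−S)⁺=60.2212, hold=59.6263 ⇒ V=60.2212 exercise | (k=2,j=1): S=63.3000, (K−S)⁺=31.9900, hold=34.7171 ⇒ V=34.7171 continue | (k=2,j=2): S=114.2580, (K−S)⁺=0.0000, hold=10.0067 ⇒ V=10.0067 continue  boundary S*=35.0688
step 1: (k=1,j=0): S=47.1153, (K−S)⁺=48.1747, hold=48.7646 ⇒ V=48.7646 continue | (k=1,j=1): S=85.0443, (K−S)⁺=10.2457, hold=23.7645 ⇒ V=23.7645 continue  boundary S*=-
step 0: (k=0,j=0): S=63.3000, (K−S)⁺=31.9900, hold=37.5985 ⇒ V=37.5985 continue  boundary S*=-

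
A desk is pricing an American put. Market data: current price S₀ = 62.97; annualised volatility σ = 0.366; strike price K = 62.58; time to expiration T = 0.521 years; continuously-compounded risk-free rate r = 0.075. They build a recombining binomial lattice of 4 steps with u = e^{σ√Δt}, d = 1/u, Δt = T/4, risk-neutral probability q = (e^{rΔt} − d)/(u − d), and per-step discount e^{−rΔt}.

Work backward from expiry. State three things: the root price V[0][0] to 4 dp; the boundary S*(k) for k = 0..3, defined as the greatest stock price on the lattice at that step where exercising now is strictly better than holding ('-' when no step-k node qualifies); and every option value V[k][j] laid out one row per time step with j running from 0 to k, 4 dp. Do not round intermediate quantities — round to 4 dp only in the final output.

params: Δt=0.13025 u=1.14121 d=0.87626 q=0.50408 e^(-rΔt)=0.99028
t_4 payoffs: 25.4547 14.2294 0.0000 0.0000 0.0000
t_3: node(3,0) S=42.3678 payoff=20.2122 vs cont=19.6039 → 20.2122 [stop]  node(3,1) S=55.1782 payoff=7.4018 vs cont=6.9881 → 7.4018 [stop]  node(3,2) S=71.8621 payoff=0.0000 vs cont=0.0000 → 0.0000 [wait]  node(3,3) S=93.5905 payoff=0.0000 vs cont=0.0000 → 0.0000 [wait]  ⇒ S*(3)=55.1782
t_2: node(2,0) S=48.3506 payoff=14.2294 vs cont=13.6211 → 14.2294 [stop]  node(2,1) S=62.9700 payoff=0.0000 vs cont=3.6350 → 3.6350 [wait]  node(2,2) S=82.0098 payoff=0.0000 vs cont=0.0000 → 0.0000 [wait]  ⇒ S*(2)=48.3506
t_1: node(1,0) S=55.1782 payoff=7.4018 vs cont=8.8026 → 8.8026 [wait]  node(1,1) S=71.8621 payoff=0.0000 vs cont=1.7852 → 1.7852 [wait]  ⇒ S*(1)=-
t_0: node(0,0) S=62.9700 payoff=0.0000 vs cont=5.2141 → 5.2141 [wait]  ⇒ S*(0)=-

price = 5.2141
boundary = - - 48.3506 55.1782
tree:
5.2141
8.8026 1.7852
14.2294 3.6350 0.0000
20.2122 7.4018 0.0000 0.0000
25.4547 14.2294 0.0000 0.0000 0.0000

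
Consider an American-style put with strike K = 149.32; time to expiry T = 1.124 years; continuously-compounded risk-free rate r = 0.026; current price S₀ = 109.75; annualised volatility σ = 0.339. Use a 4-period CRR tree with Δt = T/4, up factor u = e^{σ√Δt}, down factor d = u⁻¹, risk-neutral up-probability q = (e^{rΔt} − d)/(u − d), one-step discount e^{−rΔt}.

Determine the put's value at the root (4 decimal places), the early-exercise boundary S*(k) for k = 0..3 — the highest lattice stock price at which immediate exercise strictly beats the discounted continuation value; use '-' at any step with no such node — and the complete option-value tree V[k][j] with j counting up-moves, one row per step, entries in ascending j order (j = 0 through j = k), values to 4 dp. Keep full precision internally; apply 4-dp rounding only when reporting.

price = 42.1583
boundary = - 91.6982 76.6156 91.6982
tree:
42.1583
57.6218 25.7506
72.7044 39.7289 10.7283
85.3062 57.6218 20.6039 0.0000
95.8352 72.7044 39.5700 0.0000 0.0000

params: Δt=0.28100 u=1.19686 d=0.83552 q=0.47549 e^(-rΔt)=0.99272
t_4 payoffs: 95.8352 72.7044 39.5700 0.0000 0.0000
t_3: node(3,0) S=64.0138 payoff=85.3062 vs cont=84.2192 → 85.3062 [stop]  node(3,1) S=91.6982 payoff=57.6218 vs cont=56.5348 → 57.6218 [stop]  node(3,2) S=131.3555 payoff=17.9645 vs cont=20.6039 → 20.6039 [wait]  node(3,3) S=188.1634 payoff=0.0000 vs cont=0.0000 → 0.0000 [wait]  ⇒ S*(3)=91.6982
t_2: node(2,0) S=76.6156 payoff=72.7044 vs cont=71.6174 → 72.7044 [stop]  node(2,1) S=109.7500 payoff=39.5700 vs cont=39.7289 → 39.7289 [wait]  node(2,2) S=157.2142 payoff=0.0000 vs cont=10.7283 → 10.7283 [wait]  ⇒ S*(2)=76.6156
t_1: node(1,0) S=91.6982 payoff=57.6218 vs cont=56.6098 → 57.6218 [stop]  node(1,1) S=131.3555 payoff=17.9645 vs cont=25.7506 → 25.7506 [wait]  ⇒ S*(1)=91.6982
t_0: node(0,0) S=109.7500 payoff=39.5700 vs cont=42.1583 → 42.1583 [wait]  ⇒ S*(0)=-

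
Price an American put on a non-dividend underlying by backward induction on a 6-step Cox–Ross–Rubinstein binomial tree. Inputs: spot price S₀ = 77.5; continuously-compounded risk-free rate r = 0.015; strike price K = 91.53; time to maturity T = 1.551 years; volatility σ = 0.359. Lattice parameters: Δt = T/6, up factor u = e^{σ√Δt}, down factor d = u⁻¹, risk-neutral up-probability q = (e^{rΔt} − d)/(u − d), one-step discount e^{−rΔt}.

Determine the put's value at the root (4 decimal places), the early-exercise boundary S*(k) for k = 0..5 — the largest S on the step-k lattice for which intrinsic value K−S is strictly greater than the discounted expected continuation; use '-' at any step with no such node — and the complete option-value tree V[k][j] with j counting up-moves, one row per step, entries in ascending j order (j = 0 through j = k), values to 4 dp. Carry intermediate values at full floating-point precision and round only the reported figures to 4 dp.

price = 22.3639
boundary = - - - 44.8220 53.7974 64.5701
tree:
22.3639
29.7015 14.1110
38.0296 20.3709 7.0290
46.7080 28.3657 11.3457 2.1226
54.1859 37.7326 17.8290 3.9835 0.0000
60.4163 46.7080 26.9599 7.4759 0.0000 0.0000
65.6072 54.1859 37.7326 14.0300 0.0000 0.0000 0.0000

Δt=0.25850  u=1.20025  d=0.83316  q=0.46508  discount=0.99613
step 6 (expiry): payoffs max(K−S,0) = 65.6072 54.1859 37.7326 14.0300 0.0000 0.0000 0.0000
step 5: (k=5,j=0): S=31.1137, (K−S)⁺=60.4163, hold=60.0621 ⇒ V=60.4163 exercise | (k=5,j=1): S=44.8220, (K−S)⁺=46.7080, hold=46.3537 ⇒ V=46.7080 exercise | (k=5,j=2): S=64.5701, (K−S)⁺=26.9599, hold=26.6056 ⇒ V=26.9599 exercise | (k=5,j=3): S=93.0190, (K−S)⁺=0.0000, hold=7.4759 ⇒ V=7.4759 continue | (k=5,j=4): S=134.0022, (K−S)⁺=0.0000, hold=0.0000 ⇒ V=0.0000 continue | (k=5,j=5): S=193.0420, (K−S)⁺=0.0000, hold=0.0000 ⇒ V=0.0000 continue  boundary S*=64.5701
step 4: (k=4,j=0): S=37.3441, (K−S)⁺=54.1859, hold=53.8317 ⇒ V=54.1859 exercise | (k=4,j=1): S=53.7974, (K−S)⁺=37.7326, hold=37.3783 ⇒ V=37.7326 exercise | (k=4,j=2): S=77.5000, (K−S)⁺=14.0300, hold=17.8290 ⇒ V=17.8290 continue | (k=4,j=3): S=111.6456, (K−S)⁺=0.0000, hold=3.9835 ⇒ V=3.9835 continue | (k=4,j=4): S=160.8355, (K−S)⁺=0.0000, hold=0.0000 ⇒ V=0.0000 continue  boundary S*=53.7974
step 3: (k=3,j=0): S=44.8220, (K−S)⁺=46.7080, hold=46.3537 ⇒ V=46.7080 exercise | (k=3,j=1): S=64.5701, (K−S)⁺=26.9599, hold=28.3657 ⇒ V=28.3657 continue | (k=3,j=2): S=93.0190, (K−S)⁺=0.0000, hold=11.3457 ⇒ V=11.3457 continue | (k=3,j=3): S=134.0022, (K−S)⁺=0.0000, hold=2.1226 ⇒ V=2.1226 continue  boundary S*=44.8220
step 2: (k=2,j=0): S=53.7974, (K−S)⁺=37.7326, hold=38.0296 ⇒ V=38.0296 continue | (k=2,j=1): S=77.5000, (K−S)⁺=14.0300, hold=20.3709 ⇒ V=20.3709 continue | (k=2,j=2): S=111.6456, (K−S)⁺=0.0000, hold=7.0290 ⇒ V=7.0290 continue  boundary S*=-
step 1: (k=1,j=0): S=64.5701, (K−S)⁺=26.9599, hold=29.7015 ⇒ V=29.7015 continue | (k=1,j=1): S=93.0190, (K−S)⁺=0.0000, hold=14.1110 ⇒ V=14.1110 continue  boundary S*=-
step 0: (k=0,j=0): S=77.5000, (K−S)⁺=14.0300, hold=22.3639 ⇒ V=22.3639 continue  boundary S*=-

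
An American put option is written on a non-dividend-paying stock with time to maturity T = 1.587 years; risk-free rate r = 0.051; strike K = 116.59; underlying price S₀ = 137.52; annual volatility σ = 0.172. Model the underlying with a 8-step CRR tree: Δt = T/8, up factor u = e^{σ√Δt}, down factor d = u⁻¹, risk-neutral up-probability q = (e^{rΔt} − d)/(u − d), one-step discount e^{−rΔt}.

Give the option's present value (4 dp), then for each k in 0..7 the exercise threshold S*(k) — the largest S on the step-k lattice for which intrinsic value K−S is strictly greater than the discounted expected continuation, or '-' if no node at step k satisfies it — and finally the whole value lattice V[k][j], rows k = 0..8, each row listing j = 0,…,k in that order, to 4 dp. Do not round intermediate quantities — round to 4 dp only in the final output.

Δt=0.19837, u=1.07962, d=0.92625, q=0.54716, disc=e^(-rΔt)=0.98993
k=8 terminal: V=max(K-S,0) → 42.0819 29.7451 15.3657 0.0000 0.0000 0.0000 0.0000 0.0000 0.0000
k=7: j=0 S=80.4404 intr=36.1496 cont=34.9760 V=36.1496[EX]; j=1 S=93.7593 intr=22.8307 cont=21.6570 V=22.8307[EX]; j=2 S=109.2836 intr=7.3064 cont=6.8882 V=7.3064[EX]; j=3 S=127.3783 intr=0.0000 cont=0.0000 V=0.0000[hold]; j=4 S=148.4691 intr=0.0000 cont=0.0000 V=0.0000[hold]; j=5 S=173.0520 intr=0.0000 cont=0.0000 V=0.0000[hold]; j=6 S=201.7052 intr=0.0000 cont=0.0000 V=0.0000[hold]; j=7 S=235.1027 intr=0.0000 cont=0.0000 V=0.0000[hold]  S*(7)=109.2836
k=6: j=0 S=86.8449 intr=29.7451 cont=28.5715 V=29.7451[EX]; j=1 S=101.2243 intr=15.3657 cont=14.1921 V=15.3657[EX]; j=2 S=117.9846 intr=0.0000 cont=3.2753 V=3.2753[hold]; j=3 S=137.5200 intr=0.0000 cont=0.0000 V=0.0000[hold]; j=4 S=160.2900 intr=0.0000 cont=0.0000 V=0.0000[hold]; j=5 S=186.8301 intr=0.0000 cont=0.0000 V=0.0000[hold]; j=6 S=217.7647 intr=0.0000 cont=0.0000 V=0.0000[hold]  S*(6)=101.2243
k=5: j=0 S=93.7593 intr=22.8307 cont=21.6570 V=22.8307[EX]; j=1 S=109.2836 intr=7.3064 cont=8.6622 V=8.6622[hold]; j=2 S=127.3783 intr=0.0000 cont=1.4683 V=1.4683[hold]; j=3 S=148.4691 intr=0.0000 cont=0.0000 V=0.0000[hold]; j=4 S=173.0520 intr=0.0000 cont=0.0000 V=0.0000[hold]; j=5 S=201.7052 intr=0.0000 cont=0.0000 V=0.0000[hold]  S*(5)=93.7593
k=4: j=0 S=101.2243 intr=15.3657 cont=14.9265 V=15.3657[EX]; j=1 S=117.9846 intr=0.0000 cont=4.6784 V=4.6784[hold]; j=2 S=137.5200 intr=0.0000 cont=0.6582 V=0.6582[hold]; j=3 S=160.2900 intr=0.0000 cont=0.0000 V=0.0000[hold]; j=4 S=186.8301 intr=0.0000 cont=0.0000 V=0.0000[hold]  S*(4)=101.2243
k=3: j=0 S=109.2836 intr=7.3064 cont=9.4222 V=9.4222[hold]; j=1 S=127.3783 intr=0.0000 cont=2.4538 V=2.4538[hold]; j=2 S=148.4691 intr=0.0000 cont=0.2951 V=0.2951[hold]; j=3 S=173.0520 intr=0.0000 cont=0.0000 V=0.0000[hold]  S*(3)=-
k=2: j=0 S=117.9846 intr=0.0000 cont=5.5529 V=5.5529[hold]; j=1 S=137.5200 intr=0.0000 cont=1.2598 V=1.2598[hold]; j=2 S=160.2900 intr=0.0000 cont=0.1323 V=0.1323[hold]  S*(2)=-
k=1: j=0 S=127.3783 intr=0.0000 cont=3.1716 V=3.1716[hold]; j=1 S=148.4691 intr=0.0000 cont=0.6364 V=0.6364[hold]  S*(1)=-
k=0: j=0 S=137.5200 intr=0.0000 cont=1.7665 V=1.7665[hold]  S*(0)=-

price = 1.7665
boundary = - - - - 101.2243 93.7593 101.2243 109.2836
tree:
1.7665
3.1716 0.6364
5.5529 1.2598 0.1323
9.4222 2.4538 0.2951 0.0000
15.3657 4.6784 0.6582 0.0000 0.0000
22.8307 8.6622 1.4683 0.0000 0.0000 0.0000
29.7451 15.3657 3.2753 0.0000 0.0000 0.0000 0.0000
36.1496 22.8307 7.3064 0.0000 0.0000 0.0000 0.0000 0.0000
42.0819 29.7451 15.3657 0.0000 0.0000 0.0000 0.0000 0.0000 0.0000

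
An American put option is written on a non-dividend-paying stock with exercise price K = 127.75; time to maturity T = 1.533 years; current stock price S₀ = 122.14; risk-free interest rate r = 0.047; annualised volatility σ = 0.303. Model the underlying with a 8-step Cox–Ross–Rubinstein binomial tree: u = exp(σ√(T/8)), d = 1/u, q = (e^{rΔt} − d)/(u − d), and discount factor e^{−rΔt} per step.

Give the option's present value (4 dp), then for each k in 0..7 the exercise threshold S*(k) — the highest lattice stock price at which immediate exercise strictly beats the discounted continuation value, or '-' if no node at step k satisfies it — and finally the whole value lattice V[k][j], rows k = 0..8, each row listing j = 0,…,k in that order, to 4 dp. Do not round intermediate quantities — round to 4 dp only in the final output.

price = 17.7531
boundary = - - - 82.0438 93.6806 82.0438 93.6806 106.9680
tree:
17.7531
25.1540 10.6993
34.5209 16.2748 5.3369
45.7062 23.9990 8.8720 1.9108
55.8975 34.0694 14.3980 3.5260 0.3358
64.8229 45.7062 22.6383 6.4472 0.6789 0.0000
72.6396 55.8975 34.0694 11.6569 1.3725 0.0000 0.0000
79.4853 64.8229 45.7062 20.7820 2.7749 0.0000 0.0000 0.0000
85.4807 72.6396 55.8975 34.0694 5.6100 0.0000 0.0000 0.0000 0.0000

params: Δt=0.19162 u=1.14184 d=0.87578 q=0.50089 e^(-rΔt)=0.99103
t_8 payoffs: 85.4807 72.6396 55.8975 34.0694 5.6100 0.0000 0.0000 0.0000 0.0000
t_7: node(7,0) S=48.2647 payoff=79.4853 vs cont=78.3399 → 79.4853 [stop]  node(7,1) S=62.9271 payoff=64.8229 vs cont=63.6775 → 64.8229 [stop]  node(7,2) S=82.0438 payoff=45.7062 vs cont=44.5608 → 45.7062 [stop]  node(7,3) S=106.9680 payoff=20.7820 vs cont=19.6366 → 20.7820 [stop]  node(7,4) S=139.4640 payoff=0.0000 vs cont=2.7749 → 2.7749 [wait]  node(7,5) S=181.8319 payoff=0.0000 vs cont=0.0000 → 0.0000 [wait]  node(7,6) S=237.0709 payoff=0.0000 vs cont=0.0000 → 0.0000 [wait]  node(7,7) S=309.0909 payoff=0.0000 vs cont=0.0000 → 0.0000 [wait]  ⇒ S*(7)=106.9680
t_6: node(6,0) S=55.1104 payoff=72.6396 vs cont=71.4942 → 72.6396 [stop]  node(6,1) S=71.8525 payoff=55.8975 vs cont=54.7521 → 55.8975 [stop]  node(6,2) S=93.6806 payoff=34.0694 vs cont=32.9240 → 34.0694 [stop]  node(6,3) S=122.1400 payoff=5.6100 vs cont=11.6569 → 11.6569 [wait]  node(6,4) S=159.2451 payoff=0.0000 vs cont=1.3725 → 1.3725 [wait]  node(6,5) S=207.6224 payoff=0.0000 vs cont=0.0000 → 0.0000 [wait]  node(6,6) S=270.6962 payoff=0.0000 vs cont=0.0000 → 0.0000 [wait]  ⇒ S*(6)=93.6806
t_5: node(5,0) S=62.9271 payoff=64.8229 vs cont=63.6775 → 64.8229 [stop]  node(5,1) S=82.0438 payoff=45.7062 vs cont=44.5608 → 45.7062 [stop]  node(5,2) S=106.9680 payoff=20.7820 vs cont=22.6383 → 22.6383 [wait]  node(5,3) S=139.4640 payoff=0.0000 vs cont=6.4472 → 6.4472 [wait]  node(5,4) S=181.8319 payoff=0.0000 vs cont=0.6789 → 0.6789 [wait]  node(5,5) S=237.0709 payoff=0.0000 vs cont=0.0000 → 0.0000 [wait]  ⇒ S*(5)=82.0438
t_4: node(4,0) S=71.8525 payoff=55.8975 vs cont=54.7521 → 55.8975 [stop]  node(4,1) S=93.6806 payoff=34.0694 vs cont=33.8454 → 34.0694 [stop]  node(4,2) S=122.1400 payoff=5.6100 vs cont=14.3980 → 14.3980 [wait]  node(4,3) S=159.2451 payoff=0.0000 vs cont=3.5260 → 3.5260 [wait]  node(4,4) S=207.6224 payoff=0.0000 vs cont=0.3358 → 0.3358 [wait]  ⇒ S*(4)=93.6806
t_3: node(3,0) S=82.0438 payoff=45.7062 vs cont=44.5608 → 45.7062 [stop]  node(3,1) S=106.9680 payoff=20.7820 vs cont=23.9990 → 23.9990 [wait]  node(3,2) S=139.4640 payoff=0.0000 vs cont=8.8720 → 8.8720 [wait]  node(3,3) S=181.8319 payoff=0.0000 vs cont=1.9108 → 1.9108 [wait]  ⇒ S*(3)=82.0438
t_2: node(2,0) S=93.6806 payoff=34.0694 vs cont=34.5209 → 34.5209 [wait]  node(2,1) S=122.1400 payoff=5.6100 vs cont=16.2748 → 16.2748 [wait]  node(2,2) S=159.2451 payoff=0.0000 vs cont=5.3369 → 5.3369 [wait]  ⇒ S*(2)=-
t_1: node(1,0) S=106.9680 payoff=20.7820 vs cont=25.1540 → 25.1540 [wait]  node(1,1) S=139.4640 payoff=0.0000 vs cont=10.6993 → 10.6993 [wait]  ⇒ S*(1)=-
t_0: node(0,0) S=122.1400 payoff=5.6100 vs cont=17.7531 → 17.7531 [wait]  ⇒ S*(0)=-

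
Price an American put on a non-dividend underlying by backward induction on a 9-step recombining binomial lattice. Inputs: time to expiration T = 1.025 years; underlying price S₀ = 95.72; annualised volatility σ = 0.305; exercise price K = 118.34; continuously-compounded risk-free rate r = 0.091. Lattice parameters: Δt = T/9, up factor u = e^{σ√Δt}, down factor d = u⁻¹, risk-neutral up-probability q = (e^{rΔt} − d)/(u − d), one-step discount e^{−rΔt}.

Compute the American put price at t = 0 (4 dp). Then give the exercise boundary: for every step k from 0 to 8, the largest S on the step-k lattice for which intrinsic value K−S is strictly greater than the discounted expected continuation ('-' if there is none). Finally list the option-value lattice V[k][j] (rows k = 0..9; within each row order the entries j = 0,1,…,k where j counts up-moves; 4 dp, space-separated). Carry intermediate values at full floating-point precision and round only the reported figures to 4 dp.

Δt=0.11389  u=1.10841  d=0.90219  q=0.52481  discount=0.98969
step 9 (expiry): payoffs max(K−S,0) = 80.4359 71.7717 61.1271 48.0494 31.9823 12.2427 0.0000 0.0000 0.0000 0.0000
step 8: (k=8,j=0): S=42.0135, (K−S)⁺=76.3265, hold=75.1064 ⇒ V=76.3265 exercise | (k=8,j=1): S=51.6169, (K−S)⁺=66.7231, hold=65.5030 ⇒ V=66.7231 exercise | (k=8,j=2): S=63.4155, (K−S)⁺=54.9245, hold=53.7043 ⇒ V=54.9245 exercise | (k=8,j=3): S=77.9111, (K−S)⁺=40.4289, hold=39.2088 ⇒ V=40.4289 exercise | (k=8,j=4): S=95.7200, (K−S)⁺=22.6200, hold=21.3999 ⇒ V=22.6200 exercise | (k=8,j=5): S=117.5997, (K−S)⁺=0.7403, hold=5.7576 ⇒ V=5.7576 continue | (k=8,j=6): S=144.4807, (K−S)⁺=0.0000, hold=0.0000 ⇒ V=0.0000 continue | (k=8,j=7): S=177.5061, (K−S)⁺=0.0000, hold=0.0000 ⇒ V=0.0000 continue | (k=8,j=8): S=218.0806, (K−S)⁺=0.0000, hold=0.0000 ⇒ V=0.0000 continue  boundary S*=95.7200
step 7: (k=7,j=0): S=46.5683, (K−S)⁺=71.7717, hold=70.5516 ⇒ V=71.7717 exercise | (k=7,j=1): S=57.2129, (K−S)⁺=61.1271, hold=59.9070 ⇒ V=61.1271 exercise | (k=7,j=2): S=70.2906, (K−S)⁺=48.0494, hold=46.8293 ⇒ V=48.0494 exercise | (k=7,j=3): S=86.3577, (K−S)⁺=31.9823, hold=30.7622 ⇒ V=31.9823 exercise | (k=7,j=4): S=106.0973, (K−S)⁺=12.2427, hold=13.6285 ⇒ V=13.6285 continue | (k=7,j=5): S=130.3491, (K−S)⁺=0.0000, hold=2.7078 ⇒ V=2.7078 continue | (k=7,j=6): S=160.1443, (K−S)⁺=0.0000, hold=0.0000 ⇒ V=0.0000 continue | (k=7,j=7): S=196.7502, (K−S)⁺=0.0000, hold=0.0000 ⇒ V=0.0000 continue  boundary S*=86.3577
step 6: (k=6,j=0): S=51.6169, (K−S)⁺=66.7231, hold=65.5030 ⇒ V=66.7231 exercise | (k=6,j=1): S=63.4155, (K−S)⁺=54.9245, hold=53.7043 ⇒ V=54.9245 exercise | (k=6,j=2): S=77.9111, (K−S)⁺=40.4289, hold=39.2088 ⇒ V=40.4289 exercise | (k=6,j=3): S=95.7200, (K−S)⁺=22.6200, hold=22.1197 ⇒ V=22.6200 exercise | (k=6,j=4): S=117.5997, (K−S)⁺=0.7403, hold=7.8158 ⇒ V=7.8158 continue | (k=6,j=5): S=144.4807, (K−S)⁺=0.0000, hold=1.2735 ⇒ V=1.2735 continue | (k=6,j=6): S=177.5061, (K−S)⁺=0.0000, hold=0.0000 ⇒ V=0.0000 continue  boundary S*=95.7200
step 5: (k=5,j=0): S=57.2129, (K−S)⁺=61.1271, hold=59.9070 ⇒ V=61.1271 exercise | (k=5,j=1): S=70.2906, (K−S)⁺=48.0494, hold=46.8293 ⇒ V=48.0494 exercise | (k=5,j=2): S=86.3577, (K−S)⁺=31.9823, hold=30.7622 ⇒ V=31.9823 exercise | (k=5,j=3): S=106.0973, (K−S)⁺=12.2427, hold=14.6975 ⇒ V=14.6975 continue | (k=5,j=4): S=130.3491, (K−S)⁺=0.0000, hold=4.3372 ⇒ V=4.3372 continue | (k=5,j=5): S=160.1443, (K−S)⁺=0.0000, hold=0.5989 ⇒ V=0.5989 continue  boundary S*=86.3577
step 4: (k=4,j=0): S=63.4155, (K−S)⁺=54.9245, hold=53.7043 ⇒ V=54.9245 exercise | (k=4,j=1): S=77.9111, (K−S)⁺=40.4289, hold=39.2088 ⇒ V=40.4289 exercise | (k=4,j=2): S=95.7200, (K−S)⁺=22.6200, hold=22.6749 ⇒ V=22.6749 continue | (k=4,j=3): S=117.5997, (K−S)⁺=0.7403, hold=9.1649 ⇒ V=9.1649 continue | (k=4,j=4): S=144.4807, (K−S)⁺=0.0000, hold=2.3508 ⇒ V=2.3508 continue  boundary S*=77.9111
step 3: (k=3,j=0): S=70.2906, (K−S)⁺=48.0494, hold=46.8293 ⇒ V=48.0494 exercise | (k=3,j=1): S=86.3577, (K−S)⁺=31.9823, hold=30.7907 ⇒ V=31.9823 exercise | (k=3,j=2): S=106.0973, (K−S)⁺=12.2427, hold=15.4241 ⇒ V=15.4241 continue | (k=3,j=3): S=130.3491, (K−S)⁺=0.0000, hold=5.5312 ⇒ V=5.5312 continue  boundary S*=86.3577
step 2: (k=2,j=0): S=77.9111, (K−S)⁺=40.4289, hold=39.2088 ⇒ V=40.4289 exercise | (k=2,j=1): S=95.7200, (K−S)⁺=22.6200, hold=23.0523 ⇒ V=23.0523 continue | (k=2,j=2): S=117.5997, (K−S)⁺=0.7403, hold=10.1267 ⇒ V=10.1267 continue  boundary S*=77.9111
step 1: (k=1,j=0): S=86.3577, (K−S)⁺=31.9823, hold=30.9867 ⇒ V=31.9823 exercise | (k=1,j=1): S=106.0973, (K−S)⁺=12.2427, hold=16.1011 ⇒ V=16.1011 continue  boundary S*=86.3577
step 0: (k=0,j=0): S=95.7200, (K−S)⁺=22.6200, hold=23.4039 ⇒ V=23.4039 continue  boundary S*=-

price = 23.4039
boundary = - 86.3577 77.9111 86.3577 77.9111 86.3577 95.7200 86.3577 95.7200
tree:
23.4039
31.9823 16.1011
40.4289 23.0523 10.1267
48.0494 31.9823 15.4241 5.5312
54.9245 40.4289 22.6749 9.1649 2.3508
61.1271 48.0494 31.9823 14.6975 4.3372 0.5989
66.7231 54.9245 40.4289 22.6200 7.8158 1.2735 0.0000
71.7717 61.1271 48.0494 31.9823 13.6285 2.7078 0.0000 0.0000
76.3265 66.7231 54.9245 40.4289 22.6200 5.7576 0.0000 0.0000 0.0000
80.4359 71.7717 61.1271 48.0494 31.9823 12.2427 0.0000 0.0000 0.0000 0.0000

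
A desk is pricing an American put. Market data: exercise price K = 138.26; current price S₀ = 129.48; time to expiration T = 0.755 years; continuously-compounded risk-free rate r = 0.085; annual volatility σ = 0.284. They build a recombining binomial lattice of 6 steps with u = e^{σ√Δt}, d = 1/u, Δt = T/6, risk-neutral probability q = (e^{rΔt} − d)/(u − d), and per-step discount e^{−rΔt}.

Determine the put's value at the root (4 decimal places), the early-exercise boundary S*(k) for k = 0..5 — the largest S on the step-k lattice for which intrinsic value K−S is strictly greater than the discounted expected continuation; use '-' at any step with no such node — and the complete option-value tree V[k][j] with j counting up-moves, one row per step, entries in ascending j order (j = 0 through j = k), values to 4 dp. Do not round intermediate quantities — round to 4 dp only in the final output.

Δt=0.12583  u=1.10599  d=0.90417  q=0.52811  discount=0.98936
step 6 (expiry): payoffs max(K−S,0) = 67.5161 51.7246 32.4082 8.7800 0.0000 0.0000 0.0000
step 5: (k=5,j=0): S=78.2423, (K−S)⁺=60.0177, hold=58.5468 ⇒ V=60.0177 exercise | (k=5,j=1): S=95.7075, (K−S)⁺=42.5525, hold=41.0816 ⇒ V=42.5525 exercise | (k=5,j=2): S=117.0713, (K−S)⁺=21.1887, hold=19.7178 ⇒ V=21.1887 exercise | (k=5,j=3): S=143.2039, (K−S)⁺=0.0000, hold=4.0991 ⇒ V=4.0991 continue | (k=5,j=4): S=175.1699, (K−S)⁺=0.0000, hold=0.0000 ⇒ V=0.0000 continue | (k=5,j=5): S=214.2713, (K−S)⁺=0.0000, hold=0.0000 ⇒ V=0.0000 continue  boundary S*=117.0713
step 4: (k=4,j=0): S=86.5354, (K−S)⁺=51.7246, hold=50.2537 ⇒ V=51.7246 exercise | (k=4,j=1): S=105.8518, (K−S)⁺=32.4082, hold=30.9373 ⇒ V=32.4082 exercise | (k=4,j=2): S=129.4800, (K−S)⁺=8.7800, hold=12.0340 ⇒ V=12.0340 continue | (k=4,j=3): S=158.3825, (K−S)⁺=0.0000, hold=1.9137 ⇒ V=1.9137 continue | (k=4,j=4): S=193.7366, (K−S)⁺=0.0000, hold=0.0000 ⇒ V=0.0000 continue  boundary S*=105.8518
step 3: (k=3,j=0): S=95.7075, (K−S)⁺=42.5525, hold=41.0816 ⇒ V=42.5525 exercise | (k=3,j=1): S=117.0713, (K−S)⁺=21.1887, hold=21.4180 ⇒ V=21.4180 continue | (k=3,j=2): S=143.2039, (K−S)⁺=0.0000, hold=6.6182 ⇒ V=6.6182 continue | (k=3,j=3): S=175.1699, (K−S)⁺=0.0000, hold=0.8934 ⇒ V=0.8934 continue  boundary S*=95.7075
step 2: (k=2,j=0): S=105.8518, (K−S)⁺=32.4082, hold=31.0571 ⇒ V=32.4082 exercise | (k=2,j=1): S=129.4800, (K−S)⁺=8.7800, hold=13.4573 ⇒ V=13.4573 continue | (k=2,j=2): S=158.3825, (K−S)⁺=0.0000, hold=3.5566 ⇒ V=3.5566 continue  boundary S*=105.8518
step 1: (k=1,j=0): S=117.0713, (K−S)⁺=21.1887, hold=22.1616 ⇒ V=22.1616 continue | (k=1,j=1): S=143.2039, (K−S)⁺=0.0000, hold=8.1410 ⇒ V=8.1410 continue  boundary S*=-
step 0: (k=0,j=0): S=129.4800, (K−S)⁺=8.7800, hold=14.6002 ⇒ V=14.6002 continue  boundary S*=-

price = 14.6002
boundary = - - 105.8518 95.7075 105.8518 117.0713
tree:
14.6002
22.1616 8.1410
32.4082 13.4573 3.5566
42.5525 21.4180 6.6182 0.8934
51.7246 32.4082 12.0340 1.9137 0.0000
60.0177 42.5525 21.1887 4.0991 0.0000 0.0000
67.5161 51.7246 32.4082 8.7800 0.0000 0.0000 0.0000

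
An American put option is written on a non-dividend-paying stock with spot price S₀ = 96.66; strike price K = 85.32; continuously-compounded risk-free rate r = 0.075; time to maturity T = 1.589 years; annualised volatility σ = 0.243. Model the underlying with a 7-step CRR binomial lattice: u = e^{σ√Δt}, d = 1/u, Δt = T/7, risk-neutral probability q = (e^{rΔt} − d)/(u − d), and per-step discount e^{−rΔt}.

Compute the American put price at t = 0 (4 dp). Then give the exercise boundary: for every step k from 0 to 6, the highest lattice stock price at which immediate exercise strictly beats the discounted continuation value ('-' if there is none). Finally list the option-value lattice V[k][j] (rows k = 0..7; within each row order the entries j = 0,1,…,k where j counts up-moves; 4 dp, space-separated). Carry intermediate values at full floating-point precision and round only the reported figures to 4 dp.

price = 3.5112
boundary = - - - 68.2974 60.8307 68.2974 76.6805
tree:
3.5112
6.1468 1.4220
10.4304 2.7654 0.3457
17.0226 5.2571 0.7729 0.0000
24.4893 9.6839 1.7281 0.0000 0.0000
31.1396 17.0226 3.8640 0.0000 0.0000 0.0000
37.0629 24.4893 8.6395 0.0000 0.0000 0.0000 0.0000
42.3386 31.1396 17.0226 0.0000 0.0000 0.0000 0.0000 0.0000

Δt=0.22700  u=1.12274  d=0.89067  q=0.54508  discount=0.98312
step 7 (expiry): payoffs max(K−S,0) = 42.3386 31.1396 17.0226 0.0000 0.0000 0.0000 0.0000 0.0000
step 6: (k=6,j=0): S=48.2571, (K−S)⁺=37.0629, hold=35.6226 ⇒ V=37.0629 exercise | (k=6,j=1): S=60.8307, (K−S)⁺=24.4893, hold=23.0490 ⇒ V=24.4893 exercise | (k=6,j=2): S=76.6805, (K−S)⁺=8.6395, hold=7.6133 ⇒ V=8.6395 exercise | (k=6,j=3): S=96.6600, (K−S)⁺=0.0000, hold=0.0000 ⇒ V=0.0000 continue | (k=6,j=4): S=121.8453, (K−S)⁺=0.0000, hold=0.0000 ⇒ V=0.0000 continue | (k=6,j=5): S=153.5927, (K−S)⁺=0.0000, hold=0.0000 ⇒ V=0.0000 continue | (k=6,j=6): S=193.6121, (K−S)⁺=0.0000, hold=0.0000 ⇒ V=0.0000 continue  boundary S*=76.6805
step 5: (k=5,j=0): S=54.1804, (K−S)⁺=31.1396, hold=29.6993 ⇒ V=31.1396 exercise | (k=5,j=1): S=68.2974, (K−S)⁺=17.0226, hold=15.5824 ⇒ V=17.0226 exercise | (k=5,j=2): S=86.0926, (K−S)⁺=0.0000, hold=3.8640 ⇒ V=3.8640 continue | (k=5,j=3): S=108.5245, (K−S)⁺=0.0000, hold=0.0000 ⇒ V=0.0000 continue | (k=5,j=4): S=136.8011, (K−S)⁺=0.0000, hold=0.0000 ⇒ V=0.0000 continue | (k=5,j=5): S=172.4454, (K−S)⁺=0.0000, hold=0.0000 ⇒ V=0.0000 continue  boundary S*=68.2974
step 4: (k=4,j=0): S=60.8307, (K−S)⁺=24.4893, hold=23.0490 ⇒ V=24.4893 exercise | (k=4,j=1): S=76.6805, (K−S)⁺=8.6395, hold=9.6839 ⇒ V=9.6839 continue | (k=4,j=2): S=96.6600, (K−S)⁺=0.0000, hold=1.7281 ⇒ V=1.7281 continue | (k=4,j=3): S=121.8453, (K−S)⁺=0.0000, hold=0.0000 ⇒ V=0.0000 continue | (k=4,j=4): S=153.5927, (K−S)⁺=0.0000, hold=0.0000 ⇒ V=0.0000 continue  boundary S*=60.8307
step 3: (k=3,j=0): S=68.2974, (K−S)⁺=17.0226, hold=16.1420 ⇒ V=17.0226 exercise | (k=3,j=1): S=86.0926, (K−S)⁺=0.0000, hold=5.2571 ⇒ V=5.2571 continue | (k=3,j=2): S=108.5245, (K−S)⁺=0.0000, hold=0.7729 ⇒ V=0.7729 continue | (k=3,j=3): S=136.8011, (K−S)⁺=0.0000, hold=0.0000 ⇒ V=0.0000 continue  boundary S*=68.2974
step 2: (k=2,j=0): S=76.6805, (K−S)⁺=8.6395, hold=10.4304 ⇒ V=10.4304 continue | (k=2,j=1): S=96.6600, (K−S)⁺=0.0000, hold=2.7654 ⇒ V=2.7654 continue | (k=2,j=2): S=121.8453, (K−S)⁺=0.0000, hold=0.3457 ⇒ V=0.3457 continue  boundary S*=-
step 1: (k=1,j=0): S=86.0926, (K−S)⁺=0.0000, hold=6.1468 ⇒ V=6.1468 continue | (k=1,j=1): S=108.5245, (K−S)⁺=0.0000, hold=1.4220 ⇒ V=1.4220 continue  boundary S*=-
step 0: (k=0,j=0): S=96.6600, (K−S)⁺=0.0000, hold=3.5112 ⇒ V=3.5112 continue  boundary S*=-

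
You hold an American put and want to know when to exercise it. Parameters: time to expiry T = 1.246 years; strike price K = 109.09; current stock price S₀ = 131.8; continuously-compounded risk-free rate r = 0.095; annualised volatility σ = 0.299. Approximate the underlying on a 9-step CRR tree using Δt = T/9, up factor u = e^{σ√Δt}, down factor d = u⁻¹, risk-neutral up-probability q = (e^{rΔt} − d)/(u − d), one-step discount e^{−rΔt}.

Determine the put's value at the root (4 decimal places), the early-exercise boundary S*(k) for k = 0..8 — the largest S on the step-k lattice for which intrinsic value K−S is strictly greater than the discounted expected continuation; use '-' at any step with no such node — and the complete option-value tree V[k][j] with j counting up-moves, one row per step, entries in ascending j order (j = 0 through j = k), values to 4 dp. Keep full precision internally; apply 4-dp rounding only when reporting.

Δt=0.13844, u=1.11768, d=0.89471, q=0.53159, disc=e^(-rΔt)=0.98693
k=9 terminal: V=max(K-S,0) → 60.6651 48.5975 33.5227 14.6912 0.0000 0.0000 0.0000 0.0000 0.0000 0.0000
k=8: j=0 S=54.1234 intr=54.9666 cont=53.5412 V=54.9666[EX]; j=1 S=67.6111 intr=41.4789 cont=40.0535 V=41.4789[EX]; j=2 S=84.4599 intr=24.6301 cont=23.2048 V=24.6301[EX]; j=3 S=105.5074 intr=3.5826 cont=6.7915 V=6.7915[hold]; j=4 S=131.8000 intr=0.0000 cont=0.0000 V=0.0000[hold]; j=5 S=164.6448 intr=0.0000 cont=0.0000 V=0.0000[hold]; j=6 S=205.6745 intr=0.0000 cont=0.0000 V=0.0000[hold]; j=7 S=256.9289 intr=0.0000 cont=0.0000 V=0.0000[hold]; j=8 S=320.9560 intr=0.0000 cont=0.0000 V=0.0000[hold]  S*(8)=84.4599
k=7: j=0 S=60.4925 intr=48.5975 cont=47.1721 V=48.5975[EX]; j=1 S=75.5673 intr=33.5227 cont=32.0973 V=33.5227[EX]; j=2 S=94.3988 intr=14.6912 cont=14.9493 V=14.9493[hold]; j=3 S=117.9232 intr=0.0000 cont=3.1396 V=3.1396[hold]; j=4 S=147.3098 intr=0.0000 cont=0.0000 V=0.0000[hold]; j=5 S=184.0196 intr=0.0000 cont=0.0000 V=0.0000[hold]; j=6 S=229.8776 intr=0.0000 cont=0.0000 V=0.0000[hold]; j=7 S=287.1635 intr=0.0000 cont=0.0000 V=0.0000[hold]  S*(7)=75.5673
k=6: j=0 S=67.6111 intr=41.4789 cont=40.0535 V=41.4789[EX]; j=1 S=84.4599 intr=24.6301 cont=23.3402 V=24.6301[EX]; j=2 S=105.5074 intr=3.5826 cont=8.5581 V=8.5581[hold]; j=3 S=131.8000 intr=0.0000 cont=1.4514 V=1.4514[hold]; j=4 S=164.6448 intr=0.0000 cont=0.0000 V=0.0000[hold]; j=5 S=205.6745 intr=0.0000 cont=0.0000 V=0.0000[hold]; j=6 S=256.9289 intr=0.0000 cont=0.0000 V=0.0000[hold]  S*(6)=84.4599
k=5: j=0 S=75.5673 intr=33.5227 cont=32.0973 V=33.5227[EX]; j=1 S=94.3988 intr=14.6912 cont=15.8761 V=15.8761[hold]; j=2 S=117.9232 intr=0.0000 cont=4.7178 V=4.7178[hold]; j=3 S=147.3098 intr=0.0000 cont=0.6710 V=0.6710[hold]; j=4 S=184.0196 intr=0.0000 cont=0.0000 V=0.0000[hold]; j=5 S=229.8776 intr=0.0000 cont=0.0000 V=0.0000[hold]  S*(5)=75.5673
k=4: j=0 S=84.4599 intr=24.6301 cont=23.8265 V=24.6301[EX]; j=1 S=105.5074 intr=3.5826 cont=9.8145 V=9.8145[hold]; j=2 S=131.8000 intr=0.0000 cont=2.5330 V=2.5330[hold]; j=3 S=164.6448 intr=0.0000 cont=0.3102 V=0.3102[hold]; j=4 S=205.6745 intr=0.0000 cont=0.0000 V=0.0000[hold]  S*(4)=84.4599
k=3: j=0 S=94.3988 intr=14.6912 cont=16.5353 V=16.5353[hold]; j=1 S=117.9232 intr=0.0000 cont=5.8660 V=5.8660[hold]; j=2 S=147.3098 intr=0.0000 cont=1.3337 V=1.3337[hold]; j=3 S=184.0196 intr=0.0000 cont=0.1434 V=0.1434[hold]  S*(3)=-
k=2: j=0 S=105.5074 intr=3.5826 cont=10.7216 V=10.7216[hold]; j=1 S=131.8000 intr=0.0000 cont=3.4115 V=3.4115[hold]; j=2 S=164.6448 intr=0.0000 cont=0.6918 V=0.6918[hold]  S*(2)=-
k=1: j=0 S=117.9232 intr=0.0000 cont=6.7463 V=6.7463[hold]; j=1 S=147.3098 intr=0.0000 cont=1.9400 V=1.9400[hold]  S*(1)=-
k=0: j=0 S=131.8000 intr=0.0000 cont=4.1366 V=4.1366[hold]  S*(0)=-

price = 4.1366
boundary = - - - - 84.4599 75.5673 84.4599 75.5673 84.4599
tree:
4.1366
6.7463 1.9400
10.7216 3.4115 0.6918
16.5353 5.8660 1.3337 0.1434
24.6301 9.8145 2.5330 0.3102 0.0000
33.5227 15.8761 4.7178 0.6710 0.0000 0.0000
41.4789 24.6301 8.5581 1.4514 0.0000 0.0000 0.0000
48.5975 33.5227 14.9493 3.1396 0.0000 0.0000 0.0000 0.0000
54.9666 41.4789 24.6301 6.7915 0.0000 0.0000 0.0000 0.0000 0.0000
60.6651 48.5975 33.5227 14.6912 0.0000 0.0000 0.0000 0.0000 0.0000 0.0000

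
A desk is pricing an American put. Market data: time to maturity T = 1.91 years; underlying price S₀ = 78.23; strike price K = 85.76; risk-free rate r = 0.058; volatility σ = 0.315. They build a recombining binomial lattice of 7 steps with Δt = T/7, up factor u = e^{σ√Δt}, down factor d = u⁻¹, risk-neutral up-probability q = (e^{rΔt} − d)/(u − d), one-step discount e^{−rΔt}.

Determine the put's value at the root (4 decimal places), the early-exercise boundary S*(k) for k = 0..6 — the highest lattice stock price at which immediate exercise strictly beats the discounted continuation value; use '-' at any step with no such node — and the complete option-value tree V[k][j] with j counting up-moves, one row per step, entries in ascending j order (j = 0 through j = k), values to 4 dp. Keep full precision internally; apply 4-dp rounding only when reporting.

Δt=0.27286, u=1.17885, d=0.84828, q=0.50721, disc=e^(-rΔt)=0.98430
k=7 terminal: V=max(K-S,0) → 61.0340 51.3984 38.0078 19.3989 0.0000 0.0000 0.0000 0.0000
k=6: j=0 S=29.1483 intr=56.6117 cont=55.2651 V=56.6117[EX]; j=1 S=40.5073 intr=45.2527 cont=43.9061 V=45.2527[EX]; j=2 S=56.2929 intr=29.4671 cont=28.1206 V=29.4671[EX]; j=3 S=78.2300 intr=7.5300 cont=9.4095 V=9.4095[hold]; j=4 S=108.7159 intr=0.0000 cont=0.0000 V=0.0000[hold]; j=5 S=151.0821 intr=0.0000 cont=0.0000 V=0.0000[hold]; j=6 S=209.9582 intr=0.0000 cont=0.0000 V=0.0000[hold]  S*(6)=56.2929
k=5: j=0 S=34.3616 intr=51.3984 cont=50.0518 V=51.3984[EX]; j=1 S=47.7522 intr=38.0078 cont=36.6612 V=38.0078[EX]; j=2 S=66.3611 intr=19.3989 cont=18.9907 V=19.3989[EX]; j=3 S=92.2217 intr=0.0000 cont=4.5641 V=4.5641[hold]; j=4 S=128.1602 intr=0.0000 cont=0.0000 V=0.0000[hold]; j=5 S=178.1037 intr=0.0000 cont=0.0000 V=0.0000[hold]  S*(5)=66.3611
k=4: j=0 S=40.5073 intr=45.2527 cont=43.9061 V=45.2527[EX]; j=1 S=56.2929 intr=29.4671 cont=28.1206 V=29.4671[EX]; j=2 S=78.2300 intr=7.5300 cont=11.6881 V=11.6881[hold]; j=3 S=108.7159 intr=0.0000 cont=2.2138 V=2.2138[hold]; j=4 S=151.0821 intr=0.0000 cont=0.0000 V=0.0000[hold]  S*(4)=56.2929
k=3: j=0 S=47.7522 intr=38.0078 cont=36.6612 V=38.0078[EX]; j=1 S=66.3611 intr=19.3989 cont=20.1283 V=20.1283[hold]; j=2 S=92.2217 intr=0.0000 cont=6.7746 V=6.7746[hold]; j=3 S=128.1602 intr=0.0000 cont=1.0738 V=1.0738[hold]  S*(3)=47.7522
k=2: j=0 S=56.2929 intr=29.4671 cont=28.4847 V=29.4671[EX]; j=1 S=78.2300 intr=7.5300 cont=13.1454 V=13.1454[hold]; j=2 S=108.7159 intr=0.0000 cont=3.8221 V=3.8221[hold]  S*(2)=56.2929
k=1: j=0 S=66.3611 intr=19.3989 cont=20.8559 V=20.8559[hold]; j=1 S=92.2217 intr=0.0000 cont=8.2844 V=8.2844[hold]  S*(1)=-
k=0: j=0 S=78.2300 intr=7.5300 cont=14.2521 V=14.2521[hold]  S*(0)=-

price = 14.2521
boundary = - - 56.2929 47.7522 56.2929 66.3611 56.2929
tree:
14.2521
20.8559 8.2844
29.4671 13.1454 3.8221
38.0078 20.1283 6.7746 1.0738
45.2527 29.4671 11.6881 2.2138 0.0000
51.3984 38.0078 19.3989 4.5641 0.0000 0.0000
56.6117 45.2527 29.4671 9.4095 0.0000 0.0000 0.0000
61.0340 51.3984 38.0078 19.3989 0.0000 0.0000 0.0000 0.0000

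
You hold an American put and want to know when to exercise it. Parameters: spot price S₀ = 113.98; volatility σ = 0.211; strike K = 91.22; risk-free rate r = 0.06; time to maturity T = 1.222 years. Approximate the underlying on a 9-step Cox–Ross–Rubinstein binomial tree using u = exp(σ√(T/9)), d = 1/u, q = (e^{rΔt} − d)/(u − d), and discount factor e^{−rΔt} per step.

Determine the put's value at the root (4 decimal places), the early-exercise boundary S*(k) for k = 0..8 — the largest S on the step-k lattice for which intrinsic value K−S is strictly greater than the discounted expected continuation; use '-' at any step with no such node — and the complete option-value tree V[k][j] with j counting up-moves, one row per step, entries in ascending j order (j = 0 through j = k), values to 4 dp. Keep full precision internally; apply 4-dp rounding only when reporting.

price = 1.1624
boundary = - - - - - 77.2677 71.4878 77.2677 83.5149
tree:
1.1624
2.0146 0.4339
3.4184 0.8161 0.1058
5.6532 1.5137 0.2177 0.0094
9.0581 2.7582 0.4470 0.0203 0.0000
13.9523 4.9110 0.9153 0.0438 0.0000 0.0000
19.7322 8.4713 1.8684 0.0946 0.0000 0.0000 0.0000
25.0797 13.9523 3.8014 0.2043 0.0000 0.0000 0.0000 0.0000
30.0273 19.7322 7.7051 0.4412 0.0000 0.0000 0.0000 0.0000 0.0000
34.6047 25.0797 13.9523 0.9527 0.0000 0.0000 0.0000 0.0000 0.0000 0.0000

Δt=0.13578  u=1.08085  d=0.92520  q=0.53312  discount=0.99189
step 9 (expiry): payoffs max(K−S,0) = 34.6047 25.0797 13.9523 0.9527 0.0000 0.0000 0.0000 0.0000 0.0000 0.0000
step 8: (k=8,j=0): S=61.1927, (K−S)⁺=30.0273, hold=29.2872 ⇒ V=30.0273 exercise | (k=8,j=1): S=71.4878, (K−S)⁺=19.7322, hold=18.9921 ⇒ V=19.7322 exercise | (k=8,j=2): S=83.5149, (K−S)⁺=7.7051, hold=6.9649 ⇒ V=7.7051 exercise | (k=8,j=3): S=97.5655, (K−S)⁺=0.0000, hold=0.4412 ⇒ V=0.4412 continue | (k=8,j=4): S=113.9800, (K−S)⁺=0.0000, hold=0.0000 ⇒ V=0.0000 continue | (k=8,j=5): S=133.1560, (K−S)⁺=0.0000, hold=0.0000 ⇒ V=0.0000 continue | (k=8,j=6): S=155.5583, (K−S)⁺=0.0000, hold=0.0000 ⇒ V=0.0000 continue | (k=8,j=7): S=181.7295, (K−S)⁺=0.0000, hold=0.0000 ⇒ V=0.0000 continue | (k=8,j=8): S=212.3037, (K−S)⁺=0.0000, hold=0.0000 ⇒ V=0.0000 continue  boundary S*=83.5149
step 7: (k=7,j=0): S=66.1403, (K−S)⁺=25.0797, hold=24.3396 ⇒ V=25.0797 exercise | (k=7,j=1): S=77.2677, (K−S)⁺=13.9523, hold=13.2122 ⇒ V=13.9523 exercise | (k=7,j=2): S=90.2673, (K−S)⁺=0.9527, hold=3.8014 ⇒ V=3.8014 continue | (k=7,j=3): S=105.4539, (K−S)⁺=0.0000, hold=0.2043 ⇒ V=0.2043 continue | (k=7,j=4): S=123.1955, (K−S)⁺=0.0000, hold=0.0000 ⇒ V=0.0000 continue | (k=7,j=5): S=143.9219, (K−S)⁺=0.0000, hold=0.0000 ⇒ V=0.0000 continue | (k=7,j=6): S=168.1354, (K−S)⁺=0.0000, hold=0.0000 ⇒ V=0.0000 continue | (k=7,j=7): S=196.4226, (K−S)⁺=0.0000, hold=0.0000 ⇒ V=0.0000 continue  boundary S*=77.2677
step 6: (k=6,j=0): S=71.4878, (K−S)⁺=19.7322, hold=18.9921 ⇒ V=19.7322 exercise | (k=6,j=1): S=83.5149, (K−S)⁺=7.7051, hold=8.4713 ⇒ V=8.4713 continue | (k=6,j=2): S=97.5655, (K−S)⁺=0.0000, hold=1.8684 ⇒ V=1.8684 continue | (k=6,j=3): S=113.9800, (K−S)⁺=0.0000, hold=0.0946 ⇒ V=0.0946 continue | (k=6,j=4): S=133.1560, (K−S)⁺=0.0000, hold=0.0000 ⇒ V=0.0000 continue | (k=6,j=5): S=155.5583, (K−S)⁺=0.0000, hold=0.0000 ⇒ V=0.0000 continue | (k=6,j=6): S=181.7295, (K−S)⁺=0.0000, hold=0.0000 ⇒ V=0.0000 continue  boundary S*=71.4878
step 5: (k=5,j=0): S=77.2677, (K−S)⁺=13.9523, hold=13.6174 ⇒ V=13.9523 exercise | (k=5,j=1): S=90.2673, (K−S)⁺=0.9527, hold=4.9110 ⇒ V=4.9110 continue | (k=5,j=2): S=105.4539, (K−S)⁺=0.0000, hold=0.9153 ⇒ V=0.9153 continue | (k=5,j=3): S=123.1955, (K−S)⁺=0.0000, hold=0.0438 ⇒ V=0.0438 continue | (k=5,j=4): S=143.9219, (K−S)⁺=0.0000, hold=0.0000 ⇒ V=0.0000 continue | (k=5,j=5): S=168.1354, (K−S)⁺=0.0000, hold=0.0000 ⇒ V=0.0000 continue  boundary S*=77.2677
step 4: (k=4,j=0): S=83.5149, (K−S)⁺=7.7051, hold=9.0581 ⇒ V=9.0581 continue | (k=4,j=1): S=97.5655, (K−S)⁺=0.0000, hold=2.7582 ⇒ V=2.7582 continue | (k=4,j=2): S=113.9800, (K−S)⁺=0.0000, hold=0.4470 ⇒ V=0.4470 continue | (k=4,j=3): S=133.1560, (K−S)⁺=0.0000, hold=0.0203 ⇒ V=0.0203 continue | (k=4,j=4): S=155.5583, (K−S)⁺=0.0000, hold=0.0000 ⇒ V=0.0000 continue  boundary S*=-
step 3: (k=3,j=0): S=90.2673, (K−S)⁺=0.9527, hold=5.6532 ⇒ V=5.6532 continue | (k=3,j=1): S=105.4539, (K−S)⁺=0.0000, hold=1.5137 ⇒ V=1.5137 continue | (k=3,j=2): S=123.1955, (K−S)⁺=0.0000, hold=0.2177 ⇒ V=0.2177 continue | (k=3,j=3): S=143.9219, (K−S)⁺=0.0000, hold=0.0094 ⇒ V=0.0094 continue  boundary S*=-
step 2: (k=2,j=0): S=97.5655, (K−S)⁺=0.0000, hold=3.4184 ⇒ V=3.4184 continue | (k=2,j=1): S=113.9800, (K−S)⁺=0.0000, hold=0.8161 ⇒ V=0.8161 continue | (k=2,j=2): S=133.1560, (K−S)⁺=0.0000, hold=0.1058 ⇒ V=0.1058 continue  boundary S*=-
step 1: (k=1,j=0): S=105.4539, (K−S)⁺=0.0000, hold=2.0146 ⇒ V=2.0146 continue | (k=1,j=1): S=123.1955, (K−S)⁺=0.0000, hold=0.4339 ⇒ V=0.4339 continue  boundary S*=-
step 0: (k=0,j=0): S=113.9800, (K−S)⁺=0.0000, hold=1.1624 ⇒ V=1.1624 continue  boundary S*=-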